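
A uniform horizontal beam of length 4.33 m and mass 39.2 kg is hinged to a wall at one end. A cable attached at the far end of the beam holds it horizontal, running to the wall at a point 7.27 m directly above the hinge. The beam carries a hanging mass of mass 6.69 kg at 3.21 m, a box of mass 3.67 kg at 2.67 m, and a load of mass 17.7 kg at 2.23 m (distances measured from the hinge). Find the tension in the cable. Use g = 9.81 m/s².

T ≈ 410 N

Take moments about the hinge.
Beam weight: 39.2 × 9.81 = 384.6 N down at 2.165 m → arm 2.165 m, τ = 384.6 × 2.165 = 832.7 N·m clockwise.
Hanging mass: 6.69 × 9.81 = 65.63 N down at 3.21 m → arm 3.21 m, τ = 65.63 × 3.21 = 210.7 N·m clockwise.
Box: 3.67 × 9.81 = 36 N down at 2.67 m → arm 2.67 m, τ = 36 × 2.67 = 96.12 N·m clockwise.
Load: 17.7 × 9.81 = 173.6 N down at 2.23 m → arm 2.23 m, τ = 173.6 × 2.23 = 387.1 N·m clockwise.
Total clockwise load moment = 1527 N·m.
The cable tension T acts at 4.33 m; only its component perpendicular to the beam, T sinθ, produces torque. sinθ = h/√(h²+d²) = 7.27/√(7.27²+4.33²) = 0.8592.
Setting net torque to zero: T × 4.33 × 0.8592 = 1527 → T = 1527 / 3.72 = 410 N.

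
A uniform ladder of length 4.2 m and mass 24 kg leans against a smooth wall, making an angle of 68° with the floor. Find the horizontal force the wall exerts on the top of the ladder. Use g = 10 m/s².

Take moments about the foot of the ladder.
Ladder weight 24×10 = 240 N acts at 2.1 m along the ladder; its horizontal arm is 2.1·cos68° = 0.7867 m → τ = 188.8 N·m clockwise.
Wall normal N acts horizontally at the top; its moment arm is the height L sinθ = 4.2·sin68° = 3.894 m, counterclockwise.
Στ = 0 ⇒ N × 3.894 = 188.8 ⇒ N = 48.5 N.

N_wall ≈ 48.5 N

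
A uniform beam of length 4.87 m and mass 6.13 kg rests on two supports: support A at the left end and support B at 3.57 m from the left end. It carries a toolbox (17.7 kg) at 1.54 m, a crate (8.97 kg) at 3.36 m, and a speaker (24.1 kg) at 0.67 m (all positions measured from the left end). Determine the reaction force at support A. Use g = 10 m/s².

R_A ≈ 321 N

Take moments about support B.
Beam weight: 6.13 × 10 = 61.3 N down at 2.435 m → arm 1.135 m, τ = 61.3 × 1.135 = 69.58 N·m counterclockwise.
Toolbox: 17.7 × 10 = 177 N down at 1.54 m → arm 2.03 m, τ = 177 × 2.03 = 359.3 N·m counterclockwise.
Crate: 8.97 × 10 = 89.7 N down at 3.36 m → arm 0.21 m, τ = 89.7 × 0.21 = 18.84 N·m counterclockwise.
Speaker: 24.1 × 10 = 241 N down at 0.67 m → arm 2.9 m, τ = 241 × 2.9 = 698.9 N·m counterclockwise.
Net load moment about support B = 1147 N·m counterclockwise.
Reaction R at support A is upward at 0 m, arm 3.57 m → moment R × 3.57 clockwise.
Setting net torque to zero: R × 3.57 = 1147 → R = 321 N.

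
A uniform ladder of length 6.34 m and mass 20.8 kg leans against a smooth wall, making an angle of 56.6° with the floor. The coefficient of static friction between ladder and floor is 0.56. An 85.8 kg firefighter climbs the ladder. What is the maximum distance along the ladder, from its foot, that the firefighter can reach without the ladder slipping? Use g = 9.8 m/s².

d ≈ 5.92 m

Choose the foot of the ladder as the axis so the floor normal and friction both act there and drop out.
Ladder weight 20.8×9.8 = 203.8 N acts at 3.17 m along the ladder; its horizontal arm is 3.17·cos56.6° = 1.745 m → τ = 355.6 N·m clockwise.
Firefighter weight 85.8×9.8 = 840.8 N at distance d → arm d·cos56.6° → τ = 840.8·d·0.5505 clockwise.
Wall normal N at the top has arm L sinθ = 5.293 m counterclockwise, so Στ = 0 gives N·5.293 = 355.6 + 462.9·d.
ΣFy = 0 ⇒ N_floor = 1045 N, so the maximum friction is μ_s·N_floor = 0.56×1045 = 585.2 N. ΣFx = 0 ⇒ N_wall = f, so at the slipping point N = 585.2 N.
Substituting: 585.2×5.293 = 355.6 + 462.9·d ⇒ d = (3097 − 355.6) / 462.9 = 5.92 m.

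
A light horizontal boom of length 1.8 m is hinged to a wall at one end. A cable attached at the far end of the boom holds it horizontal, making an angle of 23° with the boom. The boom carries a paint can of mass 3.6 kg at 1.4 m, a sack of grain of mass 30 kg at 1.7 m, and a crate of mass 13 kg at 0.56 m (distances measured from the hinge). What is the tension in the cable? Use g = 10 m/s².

About the hinge:
Paint can: 3.6 × 10 = 36 N down at 1.4 m → arm 1.4 m, τ = 36 × 1.4 = 50.4 N·m clockwise.
Sack of grain: 30 × 10 = 300 N down at 1.7 m → arm 1.7 m, τ = 300 × 1.7 = 510 N·m clockwise.
Crate: 13 × 10 = 130 N down at 0.56 m → arm 0.56 m, τ = 130 × 0.56 = 72.8 N·m clockwise.
Total clockwise load moment = 633.2 N·m.
The cable tension T acts at 1.8 m; only its component perpendicular to the boom, T sinθ, produces torque. sin 23° = 0.3907.
Setting net torque to zero: T × 1.8 × 0.3907 = 633.2 → T = 633.2 / 0.7033 = 900 N.

T ≈ 900 N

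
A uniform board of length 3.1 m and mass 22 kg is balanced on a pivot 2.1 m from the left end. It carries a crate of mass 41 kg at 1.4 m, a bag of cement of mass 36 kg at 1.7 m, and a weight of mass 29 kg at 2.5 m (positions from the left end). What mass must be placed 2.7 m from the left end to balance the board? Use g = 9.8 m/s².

m ≈ 72.7 kg

Choose the pivot (at 2.1 m from the left end) as the axis so the support reaction has zero arm there.
Beam weight: 22 × 9.8 = 215.6 N down at 1.55 m → arm 0.55 m, τ = 215.6 × 0.55 = 118.6 N·m counterclockwise.
Crate: 41 × 9.8 = 401.8 N down at 1.4 m → arm 0.7 m, τ = 401.8 × 0.7 = 281.3 N·m counterclockwise.
Bag of cement: 36 × 9.8 = 352.8 N down at 1.7 m → arm 0.4 m, τ = 352.8 × 0.4 = 141.1 N·m counterclockwise.
Weight: 29 × 9.8 = 284.2 N down at 2.5 m → arm 0.4 m, τ = 284.2 × 0.4 = 113.7 N·m clockwise.
Net moment of known loads = 427.3 N·m counterclockwise.
An unknown mass m at 2.7 m has arm 0.6 m; its moment is m·g·0.6 clockwise.
Setting net torque to zero: m × 9.8 × 0.6 = 427.3 → m = 427.3 / (9.8 × 0.6) = 72.7 kg.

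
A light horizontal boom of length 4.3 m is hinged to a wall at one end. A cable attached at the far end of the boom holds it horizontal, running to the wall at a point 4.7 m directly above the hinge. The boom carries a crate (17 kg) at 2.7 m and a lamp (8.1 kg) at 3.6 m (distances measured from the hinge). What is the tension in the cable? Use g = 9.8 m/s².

T ≈ 232 N

Sum moments about the hinge (the unknown hinge reaction has zero arm there).
Crate: 17 × 9.8 = 166.6 N down at 2.7 m → arm 2.7 m, τ = 166.6 × 2.7 = 449.8 N·m clockwise.
Lamp: 8.1 × 9.8 = 79.38 N down at 3.6 m → arm 3.6 m, τ = 79.38 × 3.6 = 285.8 N·m clockwise.
Total clockwise load moment = 735.6 N·m.
The cable tension T acts at 4.3 m; only its component perpendicular to the boom, T sinθ, produces torque. sinθ = h/√(h²+d²) = 4.7/√(4.7²+4.3²) = 0.7378.
Balancing moments: T × 4.3 × 0.7378 = 735.6, giving T = 735.6 / 3.173 = 232 N.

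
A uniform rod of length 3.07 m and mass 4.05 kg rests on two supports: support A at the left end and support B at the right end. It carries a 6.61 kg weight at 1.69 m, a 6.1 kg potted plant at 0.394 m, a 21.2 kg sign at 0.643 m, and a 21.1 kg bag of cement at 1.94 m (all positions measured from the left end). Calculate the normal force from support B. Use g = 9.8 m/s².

Take moments about support A.
Beam weight: 4.05 × 9.8 = 39.69 N down at 1.535 m → arm 1.535 m, τ = 39.69 × 1.535 = 60.92 N·m clockwise.
Weight: 6.61 × 9.8 = 64.78 N down at 1.69 m → arm 1.69 m, τ = 64.78 × 1.69 = 109.5 N·m clockwise.
Potted plant: 6.1 × 9.8 = 59.78 N down at 0.394 m → arm 0.394 m, τ = 59.78 × 0.394 = 23.55 N·m clockwise.
Sign: 21.2 × 9.8 = 207.8 N down at 0.643 m → arm 0.643 m, τ = 207.8 × 0.643 = 133.6 N·m clockwise.
Bag of cement: 21.1 × 9.8 = 206.8 N down at 1.94 m → arm 1.94 m, τ = 206.8 × 1.94 = 401.2 N·m clockwise.
Net load moment about support A = 728.8 N·m clockwise.
Reaction R at support B is upward at 3.07 m, arm 3.07 m → moment R × 3.07 counterclockwise.
For rotational equilibrium, R × 3.07 = 728.8, so R = 237 N.

R_B ≈ 237 N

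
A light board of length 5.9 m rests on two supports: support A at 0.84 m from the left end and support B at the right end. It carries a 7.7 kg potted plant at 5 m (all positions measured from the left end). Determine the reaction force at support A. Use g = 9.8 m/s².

R_A ≈ 13.4 N

About support B:
Potted plant: 7.7 × 9.8 = 75.46 N down at 5 m → arm 0.9 m, τ = 75.46 × 0.9 = 67.91 N·m counterclockwise.
Net load moment about support B = 67.91 N·m counterclockwise.
Reaction R at support A is upward at 0.84 m, arm 5.06 m → moment R × 5.06 clockwise.
For rotational equilibrium, R × 5.06 = 67.91, so R = 13.4 N.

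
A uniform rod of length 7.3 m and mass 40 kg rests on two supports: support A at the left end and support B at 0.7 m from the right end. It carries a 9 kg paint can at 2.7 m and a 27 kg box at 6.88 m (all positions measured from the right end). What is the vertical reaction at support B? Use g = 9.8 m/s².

Take moments about support A.
Beam weight: 40 × 9.8 = 392 N down at 3.65 m → arm 3.65 m, τ = 392 × 3.65 = 1431 N·m clockwise.
Paint can: 9 × 9.8 = 88.2 N down at 2.7 m → arm 4.6 m, τ = 88.2 × 4.6 = 405.7 N·m clockwise.
Box: 27 × 9.8 = 264.6 N down at 6.88 m → arm 0.42 m, τ = 264.6 × 0.42 = 111.1 N·m clockwise.
Net load moment about support A = 1948 N·m clockwise.
Reaction R at support B is upward at 0.7 m, arm 6.6 m → moment R × 6.6 counterclockwise.
Setting net torque to zero: R × 6.6 = 1948 → R = 295 N.

R_B ≈ 295 N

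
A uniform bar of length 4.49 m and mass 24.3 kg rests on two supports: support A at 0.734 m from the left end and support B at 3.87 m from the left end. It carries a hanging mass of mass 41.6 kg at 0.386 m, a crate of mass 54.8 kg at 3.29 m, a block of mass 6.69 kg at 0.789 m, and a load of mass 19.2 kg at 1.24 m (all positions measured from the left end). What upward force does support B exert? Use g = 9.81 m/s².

R_B ≈ 539 N

About support A:
Beam weight: 24.3 × 9.81 = 238.4 N down at 2.245 m → arm 1.511 m, τ = 238.4 × 1.511 = 360.2 N·m clockwise.
Hanging mass: 41.6 × 9.81 = 408.1 N down at 0.386 m → arm 0.348 m, τ = 408.1 × 0.348 = 142 N·m counterclockwise.
Crate: 54.8 × 9.81 = 537.6 N down at 3.29 m → arm 2.556 m, τ = 537.6 × 2.556 = 1374 N·m clockwise.
Block: 6.69 × 9.81 = 65.63 N down at 0.789 m → arm 0.055 m, τ = 65.63 × 0.055 = 3.61 N·m clockwise.
Load: 19.2 × 9.81 = 188.4 N down at 1.24 m → arm 0.506 m, τ = 188.4 × 0.506 = 95.33 N·m clockwise.
Net load moment about support A = 1691 N·m clockwise.
Reaction R at support B is upward at 3.87 m, arm 3.136 m → moment R × 3.136 counterclockwise.
Στ = 0 ⇒ R × 3.136 = 1691 ⇒ R = 539 N.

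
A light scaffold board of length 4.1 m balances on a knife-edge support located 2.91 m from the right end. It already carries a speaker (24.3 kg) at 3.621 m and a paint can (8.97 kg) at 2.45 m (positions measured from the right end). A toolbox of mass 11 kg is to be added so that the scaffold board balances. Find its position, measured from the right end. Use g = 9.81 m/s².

Taking torques about the knife-edge support (at 2.91 m from the right end):
Speaker: 24.3 × 9.81 = 238.4 N down at 3.621 m → arm 0.711 m, τ = 238.4 × 0.711 = 169.5 N·m counterclockwise.
Paint can: 8.97 × 9.81 = 88 N down at 2.45 m → arm 0.46 m, τ = 88 × 0.46 = 40.48 N·m clockwise.
Net moment of existing loads = 129 N·m counterclockwise.
The toolbox weighs 11 × 9.81 = 107.9 N and must supply an equal clockwise moment, so its lever arm about the knife-edge support is 129 / 107.9 = 1.2 m.
That puts it at 2.91 − 1.2 = 1.71 m from the right end.

x ≈ 1.71 m from the right end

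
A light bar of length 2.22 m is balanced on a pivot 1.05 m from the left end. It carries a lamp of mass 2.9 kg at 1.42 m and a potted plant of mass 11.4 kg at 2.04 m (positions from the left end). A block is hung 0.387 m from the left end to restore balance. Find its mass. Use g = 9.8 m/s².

m ≈ 18.6 kg

About the pivot (at 1.05 m from the left end):
Lamp: 2.9 × 9.8 = 28.42 N down at 1.42 m → arm 0.37 m, τ = 28.42 × 0.37 = 10.52 N·m clockwise.
Potted plant: 11.4 × 9.8 = 111.7 N down at 2.04 m → arm 0.99 m, τ = 111.7 × 0.99 = 110.6 N·m clockwise.
Net moment of known loads = 121.1 N·m clockwise.
An unknown mass m at 0.387 m has arm 0.663 m; its moment is m·g·0.663 counterclockwise.
Στ = 0 ⇒ m × 9.8 × 0.663 = 121.1 ⇒ m = 121.1 / (9.8 × 0.663) = 18.6 kg.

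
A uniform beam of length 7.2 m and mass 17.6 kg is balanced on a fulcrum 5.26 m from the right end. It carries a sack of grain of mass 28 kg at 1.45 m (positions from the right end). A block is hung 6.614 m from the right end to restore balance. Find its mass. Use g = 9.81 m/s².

m ≈ 100 kg

About the fulcrum (at 5.26 m from the right end):
Beam weight: 17.6 × 9.81 = 172.7 N down at 3.6 m → arm 1.66 m, τ = 172.7 × 1.66 = 286.7 N·m clockwise.
Sack of grain: 28 × 9.81 = 274.7 N down at 1.45 m → arm 3.81 m, τ = 274.7 × 3.81 = 1047 N·m clockwise.
Net moment of known loads = 1334 N·m clockwise.
An unknown mass m at 6.614 m has arm 1.354 m; its moment is m·g·1.354 counterclockwise.
For rotational equilibrium, m × 9.81 × 1.354 = 1334, so m = 1334 / (9.81 × 1.354) = 100 kg.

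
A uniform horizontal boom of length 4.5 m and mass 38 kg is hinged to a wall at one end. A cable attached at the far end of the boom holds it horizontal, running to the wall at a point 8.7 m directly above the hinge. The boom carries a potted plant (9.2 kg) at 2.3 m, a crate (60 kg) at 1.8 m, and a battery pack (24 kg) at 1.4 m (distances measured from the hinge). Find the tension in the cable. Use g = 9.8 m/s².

About the hinge:
Beam weight: 38 × 9.8 = 372.4 N down at 2.25 m → arm 2.25 m, τ = 372.4 × 2.25 = 837.9 N·m clockwise.
Potted plant: 9.2 × 9.8 = 90.16 N down at 2.3 m → arm 2.3 m, τ = 90.16 × 2.3 = 207.4 N·m clockwise.
Crate: 60 × 9.8 = 588 N down at 1.8 m → arm 1.8 m, τ = 588 × 1.8 = 1058 N·m clockwise.
Battery pack: 24 × 9.8 = 235.2 N down at 1.4 m → arm 1.4 m, τ = 235.2 × 1.4 = 329.3 N·m clockwise.
Total clockwise load moment = 2433 N·m.
The cable tension T acts at 4.5 m; only its component perpendicular to the boom, T sinθ, produces torque. sinθ = h/√(h²+d²) = 8.7/√(8.7²+4.5²) = 0.8882.
For rotational equilibrium, T × 4.5 × 0.8882 = 2433, so T = 2433 / 3.997 = 609 N.

T ≈ 609 N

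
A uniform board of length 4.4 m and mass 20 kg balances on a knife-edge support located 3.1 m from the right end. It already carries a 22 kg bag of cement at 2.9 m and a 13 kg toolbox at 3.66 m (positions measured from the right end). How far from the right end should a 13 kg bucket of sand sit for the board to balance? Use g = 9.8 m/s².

x ≈ 4.26 m from the right end

Take moments about the knife-edge support (at 3.1 m from the right end).
Beam weight: 20 × 9.8 = 196 N down at 2.2 m → arm 0.9 m, τ = 196 × 0.9 = 176.4 N·m clockwise.
Bag of cement: 22 × 9.8 = 215.6 N down at 2.9 m → arm 0.2 m, τ = 215.6 × 0.2 = 43.12 N·m clockwise.
Toolbox: 13 × 9.8 = 127.4 N down at 3.66 m → arm 0.56 m, τ = 127.4 × 0.56 = 71.34 N·m counterclockwise.
Net moment of existing loads = 148.2 N·m clockwise.
The bucket of sand weighs 13 × 9.8 = 127.4 N and must supply an equal counterclockwise moment, so its lever arm about the knife-edge support is 148.2 / 127.4 = 1.16 m.
That puts it at 3.1 + 1.16 = 4.26 m from the right end.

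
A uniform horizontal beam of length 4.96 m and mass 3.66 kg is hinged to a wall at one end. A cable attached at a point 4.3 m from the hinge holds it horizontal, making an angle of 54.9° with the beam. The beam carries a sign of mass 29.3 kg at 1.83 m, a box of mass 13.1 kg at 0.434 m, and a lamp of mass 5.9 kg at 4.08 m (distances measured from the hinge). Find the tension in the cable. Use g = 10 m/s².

About the hinge:
Beam weight: 3.66 × 10 = 36.6 N down at 2.48 m → arm 2.48 m, τ = 36.6 × 2.48 = 90.77 N·m clockwise.
Sign: 29.3 × 10 = 293 N down at 1.83 m → arm 1.83 m, τ = 293 × 1.83 = 536.2 N·m clockwise.
Box: 13.1 × 10 = 131 N down at 0.434 m → arm 0.434 m, τ = 131 × 0.434 = 56.85 N·m clockwise.
Lamp: 5.9 × 10 = 59 N down at 4.08 m → arm 4.08 m, τ = 59 × 4.08 = 240.7 N·m clockwise.
Total clockwise load moment = 924.5 N·m.
The cable tension T acts at 4.3 m; only its component perpendicular to the beam, T sinθ, produces torque. sin 54.9° = 0.8181.
Στ = 0 ⇒ T × 4.3 × 0.8181 = 924.5 ⇒ T = 924.5 / 3.518 = 263 N.

T ≈ 263 N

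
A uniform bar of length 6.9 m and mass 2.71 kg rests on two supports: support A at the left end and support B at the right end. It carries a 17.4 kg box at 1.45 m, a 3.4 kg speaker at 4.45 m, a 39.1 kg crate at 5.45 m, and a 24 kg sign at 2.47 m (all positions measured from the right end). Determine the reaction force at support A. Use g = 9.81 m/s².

R_A ≈ 458 N

About support B:
Beam weight: 2.71 × 9.81 = 26.59 N down at 3.45 m → arm 3.45 m, τ = 26.59 × 3.45 = 91.74 N·m counterclockwise.
Box: 17.4 × 9.81 = 170.7 N down at 1.45 m → arm 1.45 m, τ = 170.7 × 1.45 = 247.5 N·m counterclockwise.
Speaker: 3.4 × 9.81 = 33.35 N down at 4.45 m → arm 4.45 m, τ = 33.35 × 4.45 = 148.4 N·m counterclockwise.
Crate: 39.1 × 9.81 = 383.6 N down at 5.45 m → arm 5.45 m, τ = 383.6 × 5.45 = 2091 N·m counterclockwise.
Sign: 24 × 9.81 = 235.4 N down at 2.47 m → arm 2.47 m, τ = 235.4 × 2.47 = 581.4 N·m counterclockwise.
Net load moment about support B = 3160 N·m counterclockwise.
Reaction R at support A is upward at 6.9 m, arm 6.9 m → moment R × 6.9 clockwise.
Setting net torque to zero: R × 6.9 = 3160 → R = 458 N.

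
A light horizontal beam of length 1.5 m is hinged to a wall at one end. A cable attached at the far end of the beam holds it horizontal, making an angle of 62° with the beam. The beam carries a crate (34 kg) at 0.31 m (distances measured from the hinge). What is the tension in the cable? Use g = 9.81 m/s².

T ≈ 78.1 N

Take moments about the hinge.
Crate: 34 × 9.81 = 333.5 N down at 0.31 m → arm 0.31 m, τ = 333.5 × 0.31 = 103.4 N·m clockwise.
Total clockwise load moment = 103.4 N·m.
The cable tension T acts at 1.5 m; only its component perpendicular to the beam, T sinθ, produces torque. sin 62° = 0.8829.
For rotational equilibrium, T × 1.5 × 0.8829 = 103.4, so T = 103.4 / 1.324 = 78.1 N.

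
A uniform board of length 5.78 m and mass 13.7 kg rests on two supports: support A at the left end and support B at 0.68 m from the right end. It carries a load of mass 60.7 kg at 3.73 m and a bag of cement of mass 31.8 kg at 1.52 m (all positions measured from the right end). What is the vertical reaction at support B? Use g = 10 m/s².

Choose support A as the axis so its reaction then has zero moment arm.
Beam weight: 13.7 × 10 = 137 N down at 2.89 m → arm 2.89 m, τ = 137 × 2.89 = 395.9 N·m clockwise.
Load: 60.7 × 10 = 607 N down at 3.73 m → arm 2.05 m, τ = 607 × 2.05 = 1244 N·m clockwise.
Bag of cement: 31.8 × 10 = 318 N down at 1.52 m → arm 4.26 m, τ = 318 × 4.26 = 1355 N·m clockwise.
Net load moment about support A = 2995 N·m clockwise.
Reaction R at support B is upward at 0.68 m, arm 5.1 m → moment R × 5.1 counterclockwise.
Στ = 0 ⇒ R × 5.1 = 2995 ⇒ R = 587 N.

R_B ≈ 587 N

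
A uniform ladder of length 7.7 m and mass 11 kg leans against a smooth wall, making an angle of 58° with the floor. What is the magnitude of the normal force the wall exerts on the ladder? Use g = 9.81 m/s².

N_wall ≈ 33.7 N

Choose the foot of the ladder as the axis so the floor normal and friction both act there and drop out.
Ladder weight 11×9.81 = 107.9 N acts at 3.85 m along the ladder; its horizontal arm is 3.85·cos58° = 2.04 m → τ = 220.1 N·m clockwise.
Wall normal N acts horizontally at the top; its moment arm is the height L sinθ = 7.7·sin58° = 6.53 m, counterclockwise.
For rotational equilibrium, N × 6.53 = 220.1, so N = 33.7 N.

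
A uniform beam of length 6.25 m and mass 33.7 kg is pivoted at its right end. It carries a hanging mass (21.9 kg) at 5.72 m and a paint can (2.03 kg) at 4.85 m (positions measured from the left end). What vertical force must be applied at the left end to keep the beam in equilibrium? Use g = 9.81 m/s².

F ≈ 188 N

Taking torques about the right end:
Beam weight: 33.7 × 9.81 = 330.6 N down at 3.125 m → arm 3.125 m, τ = 330.6 × 3.125 = 1033 N·m counterclockwise.
Hanging mass: 21.9 × 9.81 = 214.8 N down at 5.72 m → arm 0.53 m, τ = 214.8 × 0.53 = 113.8 N·m counterclockwise.
Paint can: 2.03 × 9.81 = 19.91 N down at 4.85 m → arm 1.4 m, τ = 19.91 × 1.4 = 27.87 N·m counterclockwise.
Net moment of the loads = 1175 N·m counterclockwise.
The upward force F acts at the left end, arm 6.25 m, giving F × 6.25 clockwise.
Στ = 0 ⇒ F × 6.25 = 1175 ⇒ F = 1175 / 6.25 = 188 N.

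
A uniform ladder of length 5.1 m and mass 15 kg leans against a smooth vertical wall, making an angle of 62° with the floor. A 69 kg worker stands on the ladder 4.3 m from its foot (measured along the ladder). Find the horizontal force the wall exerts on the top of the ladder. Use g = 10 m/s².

N_wall ≈ 349 N

Choose the foot of the ladder as the axis so the floor normal and friction both act there and drop out.
Ladder weight 15×10 = 150 N acts at 2.55 m along the ladder; its horizontal arm is 2.55·cos62° = 1.197 m → τ = 179.6 N·m clockwise.
Worker: 69×10 = 690 N at 4.3 m → arm 2.019 m → τ = 1393 N·m clockwise.
Wall normal N acts horizontally at the top; its moment arm is the height L sinθ = 5.1·sin62° = 4.503 m, counterclockwise.
Στ = 0 ⇒ N × 4.503 = 1573 ⇒ N = 349 N.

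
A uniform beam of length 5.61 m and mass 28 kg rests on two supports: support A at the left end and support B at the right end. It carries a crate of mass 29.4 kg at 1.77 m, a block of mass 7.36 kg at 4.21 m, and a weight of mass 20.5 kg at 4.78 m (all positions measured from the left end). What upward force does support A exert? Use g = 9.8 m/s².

R_A ≈ 382 N

Choose support B as the axis so its reaction then has zero moment arm.
Beam weight: 28 × 9.8 = 274.4 N down at 2.805 m → arm 2.805 m, τ = 274.4 × 2.805 = 769.7 N·m counterclockwise.
Crate: 29.4 × 9.8 = 288.1 N down at 1.77 m → arm 3.84 m, τ = 288.1 × 3.84 = 1106 N·m counterclockwise.
Block: 7.36 × 9.8 = 72.13 N down at 4.21 m → arm 1.4 m, τ = 72.13 × 1.4 = 101 N·m counterclockwise.
Weight: 20.5 × 9.8 = 200.9 N down at 4.78 m → arm 0.83 m, τ = 200.9 × 0.83 = 166.7 N·m counterclockwise.
Net load moment about support B = 2143 N·m counterclockwise.
Reaction R at support A is upward at 0 m, arm 5.61 m → moment R × 5.61 clockwise.
Balancing moments: R × 5.61 = 2143, giving R = 382 N.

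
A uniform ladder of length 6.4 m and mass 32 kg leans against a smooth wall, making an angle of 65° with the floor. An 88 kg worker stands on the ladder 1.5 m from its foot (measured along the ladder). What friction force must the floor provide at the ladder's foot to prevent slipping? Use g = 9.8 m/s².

f ≈ 167 N

Sum moments about the foot of the ladder (the floor normal and friction both act there and drop out).
Ladder weight 32×9.8 = 313.6 N acts at 3.2 m along the ladder; its horizontal arm is 3.2·cos65° = 1.352 m → τ = 424 N·m clockwise.
Worker: 88×9.8 = 862.4 N at 1.5 m → arm 0.6339 m → τ = 546.7 N·m clockwise.
Wall normal N acts horizontally at the top; its moment arm is the height L sinθ = 6.4·sin65° = 5.8 m, counterclockwise.
Balancing moments: N × 5.8 = 970.7, giving N = 167 N.
ΣFx = 0: friction at the foot balances the wall's push, so f = N_wall = 167 N.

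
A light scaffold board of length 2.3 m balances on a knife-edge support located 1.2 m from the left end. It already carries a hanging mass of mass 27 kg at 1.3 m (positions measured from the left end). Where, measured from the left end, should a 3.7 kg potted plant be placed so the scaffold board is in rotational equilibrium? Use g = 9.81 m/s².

Taking torques about the knife-edge support (at 1.2 m from the left end):
Hanging mass: 27 × 9.81 = 264.9 N down at 1.3 m → arm 0.1 m, τ = 264.9 × 0.1 = 26.49 N·m clockwise.
Net moment of existing loads = 26.49 N·m clockwise.
The potted plant weighs 3.7 × 9.81 = 36.3 N and must supply an equal counterclockwise moment, so its lever arm about the knife-edge support is 26.49 / 36.3 = 0.73 m.
That puts it at 1.2 − 0.73 = 0.47 m from the left end.

x ≈ 0.47 m from the left end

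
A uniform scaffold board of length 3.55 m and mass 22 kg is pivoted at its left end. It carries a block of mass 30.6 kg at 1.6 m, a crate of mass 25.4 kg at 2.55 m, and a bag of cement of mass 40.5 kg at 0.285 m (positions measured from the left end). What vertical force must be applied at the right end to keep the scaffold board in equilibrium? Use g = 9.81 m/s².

About the left end:
Beam weight: 22 × 9.81 = 215.8 N down at 1.775 m → arm 1.775 m, τ = 215.8 × 1.775 = 383 N·m clockwise.
Block: 30.6 × 9.81 = 300.2 N down at 1.6 m → arm 1.6 m, τ = 300.2 × 1.6 = 480.3 N·m clockwise.
Crate: 25.4 × 9.81 = 249.2 N down at 2.55 m → arm 2.55 m, τ = 249.2 × 2.55 = 635.5 N·m clockwise.
Bag of cement: 40.5 × 9.81 = 397.3 N down at 0.285 m → arm 0.285 m, τ = 397.3 × 0.285 = 113.2 N·m clockwise.
Net moment of the loads = 1612 N·m clockwise.
The upward force F acts at the right end, arm 3.55 m, giving F × 3.55 counterclockwise.
Balancing moments: F × 3.55 = 1612, giving F = 1612 / 3.55 = 454 N.

F ≈ 454 N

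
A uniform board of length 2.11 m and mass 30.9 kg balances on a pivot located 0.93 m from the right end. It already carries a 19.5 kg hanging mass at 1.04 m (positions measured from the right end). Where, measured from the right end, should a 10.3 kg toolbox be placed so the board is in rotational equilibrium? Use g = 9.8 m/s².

x ≈ 0.347 m from the right end

About the pivot (at 0.93 m from the right end):
Beam weight: 30.9 × 9.8 = 302.8 N down at 1.055 m → arm 0.125 m, τ = 302.8 × 0.125 = 37.85 N·m counterclockwise.
Hanging mass: 19.5 × 9.8 = 191.1 N down at 1.04 m → arm 0.11 m, τ = 191.1 × 0.11 = 21.02 N·m counterclockwise.
Net moment of existing loads = 58.87 N·m counterclockwise.
The toolbox weighs 10.3 × 9.8 = 100.9 N and must supply an equal clockwise moment, so its lever arm about the pivot is 58.87 / 100.9 = 0.583 m.
That puts it at 0.93 − 0.583 = 0.347 m from the right end.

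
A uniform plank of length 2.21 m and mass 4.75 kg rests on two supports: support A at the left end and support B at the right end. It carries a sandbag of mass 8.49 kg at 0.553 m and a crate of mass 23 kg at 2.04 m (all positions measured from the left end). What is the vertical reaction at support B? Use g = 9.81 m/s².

About support A:
Beam weight: 4.75 × 9.81 = 46.6 N down at 1.105 m → arm 1.105 m, τ = 46.6 × 1.105 = 51.49 N·m clockwise.
Sandbag: 8.49 × 9.81 = 83.29 N down at 0.553 m → arm 0.553 m, τ = 83.29 × 0.553 = 46.06 N·m clockwise.
Crate: 23 × 9.81 = 225.6 N down at 2.04 m → arm 2.04 m, τ = 225.6 × 2.04 = 460.2 N·m clockwise.
Net load moment about support A = 557.8 N·m clockwise.
Reaction R at support B is upward at 2.21 m, arm 2.21 m → moment R × 2.21 counterclockwise.
For rotational equilibrium, R × 2.21 = 557.8, so R = 252 N.

R_B ≈ 252 N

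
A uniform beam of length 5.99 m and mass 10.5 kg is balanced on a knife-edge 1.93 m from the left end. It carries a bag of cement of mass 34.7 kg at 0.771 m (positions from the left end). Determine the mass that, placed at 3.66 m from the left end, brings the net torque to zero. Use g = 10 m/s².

Choose the knife-edge (at 1.93 m from the left end) as the axis so the support reaction has zero arm there.
Beam weight: 10.5 × 10 = 105 N down at 2.995 m → arm 1.065 m, τ = 105 × 1.065 = 111.8 N·m clockwise.
Bag of cement: 34.7 × 10 = 347 N down at 0.771 m → arm 1.159 m, τ = 347 × 1.159 = 402.2 N·m counterclockwise.
Net moment of known loads = 290.4 N·m counterclockwise.
An unknown mass m at 3.66 m has arm 1.73 m; its moment is m·g·1.73 clockwise.
Balancing moments: m × 10 × 1.73 = 290.4, giving m = 290.4 / (10 × 1.73) = 16.8 kg.

m ≈ 16.8 kg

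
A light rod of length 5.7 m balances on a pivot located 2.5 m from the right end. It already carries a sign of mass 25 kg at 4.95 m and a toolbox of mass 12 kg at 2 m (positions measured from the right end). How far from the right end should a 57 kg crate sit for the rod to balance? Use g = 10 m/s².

x ≈ 1.53 m from the right end

Sum moments about the pivot (at 2.5 m from the right end) (the support reaction has zero arm there).
Sign: 25 × 10 = 250 N down at 4.95 m → arm 2.45 m, τ = 250 × 2.45 = 612.5 N·m counterclockwise.
Toolbox: 12 × 10 = 120 N down at 2 m → arm 0.5 m, τ = 120 × 0.5 = 60 N·m clockwise.
Net moment of existing loads = 552.5 N·m counterclockwise.
The crate weighs 57 × 10 = 570 N and must supply an equal clockwise moment, so its lever arm about the pivot is 552.5 / 570 = 0.969 m.
That puts it at 2.5 − 0.969 = 1.53 m from the right end.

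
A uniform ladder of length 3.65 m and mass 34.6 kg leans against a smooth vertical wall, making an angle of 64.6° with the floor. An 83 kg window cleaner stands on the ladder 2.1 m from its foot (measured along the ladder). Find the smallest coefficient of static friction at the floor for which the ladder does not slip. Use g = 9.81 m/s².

Taking torques about the foot of the ladder:
Ladder weight 34.6×9.81 = 339.4 N acts at 1.825 m along the ladder; its horizontal arm is 1.825·cos64.6° = 0.7828 m → τ = 265.7 N·m clockwise.
Window cleaner: 83×9.81 = 814.2 N at 2.1 m → arm 0.9008 m → τ = 733.4 N·m clockwise.
Wall normal N acts horizontally at the top; its moment arm is the height L sinθ = 3.65·sin64.6° = 3.297 m, counterclockwise.
Balancing moments: N × 3.297 = 999.1, giving N = 303 N.
ΣFx = 0 ⇒ f = N_wall = 303 N. ΣFy = 0 ⇒ N_floor = 1154 N.
μ_min = f / N_floor = 303 / 1154 = 0.263.

μ_min ≈ 0.263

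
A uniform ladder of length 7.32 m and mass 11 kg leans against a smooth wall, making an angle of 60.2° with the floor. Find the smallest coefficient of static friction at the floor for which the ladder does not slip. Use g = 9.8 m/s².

μ_min ≈ 0.286

About the foot of the ladder:
Ladder weight 11×9.8 = 107.8 N acts at 3.66 m along the ladder; its horizontal arm is 3.66·cos60.2° = 1.819 m → τ = 196.1 N·m clockwise.
Wall normal N acts horizontally at the top; its moment arm is the height L sinθ = 7.32·sin60.2° = 6.352 m, counterclockwise.
Balancing moments: N × 6.352 = 196.1, giving N = 30.87 N.
ΣFx = 0 ⇒ f = N_wall = 30.87 N. ΣFy = 0 ⇒ N_floor = 107.8 N.
μ_min = f / N_floor = 30.87 / 107.8 = 0.286.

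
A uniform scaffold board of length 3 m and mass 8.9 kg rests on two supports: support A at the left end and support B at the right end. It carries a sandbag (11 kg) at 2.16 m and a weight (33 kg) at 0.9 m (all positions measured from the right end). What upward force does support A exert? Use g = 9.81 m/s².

R_A ≈ 218 N

Sum moments about support B (its reaction then has zero moment arm).
Beam weight: 8.9 × 9.81 = 87.31 N down at 1.5 m → arm 1.5 m, τ = 87.31 × 1.5 = 131 N·m counterclockwise.
Sandbag: 11 × 9.81 = 107.9 N down at 2.16 m → arm 2.16 m, τ = 107.9 × 2.16 = 233.1 N·m counterclockwise.
Weight: 33 × 9.81 = 323.7 N down at 0.9 m → arm 0.9 m, τ = 323.7 × 0.9 = 291.3 N·m counterclockwise.
Net load moment about support B = 655.4 N·m counterclockwise.
Reaction R at support A is upward at 3 m, arm 3 m → moment R × 3 clockwise.
Balancing moments: R × 3 = 655.4, giving R = 218 N.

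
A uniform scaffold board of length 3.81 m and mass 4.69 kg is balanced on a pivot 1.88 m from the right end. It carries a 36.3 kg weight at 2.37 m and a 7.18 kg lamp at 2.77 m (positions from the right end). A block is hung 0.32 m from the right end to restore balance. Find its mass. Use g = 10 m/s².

About the pivot (at 1.88 m from the right end):
Beam weight: 4.69 × 10 = 46.9 N down at 1.905 m → arm 0.025 m, τ = 46.9 × 0.025 = 1.173 N·m counterclockwise.
Weight: 36.3 × 10 = 363 N down at 2.37 m → arm 0.49 m, τ = 363 × 0.49 = 177.9 N·m counterclockwise.
Lamp: 7.18 × 10 = 71.8 N down at 2.77 m → arm 0.89 m, τ = 71.8 × 0.89 = 63.9 N·m counterclockwise.
Net moment of known loads = 243 N·m counterclockwise.
An unknown mass m at 0.32 m has arm 1.56 m; its moment is m·g·1.56 clockwise.
Setting net torque to zero: m × 10 × 1.56 = 243 → m = 243 / (10 × 1.56) = 15.6 kg.

m ≈ 15.6 kg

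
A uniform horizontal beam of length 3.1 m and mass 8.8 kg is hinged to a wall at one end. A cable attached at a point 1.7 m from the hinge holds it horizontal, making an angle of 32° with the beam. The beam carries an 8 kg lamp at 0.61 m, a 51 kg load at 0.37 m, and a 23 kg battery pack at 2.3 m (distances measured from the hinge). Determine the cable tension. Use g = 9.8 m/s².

T ≈ 982 N

Taking torques about the hinge:
Beam weight: 8.8 × 9.8 = 86.24 N down at 1.55 m → arm 1.55 m, τ = 86.24 × 1.55 = 133.7 N·m clockwise.
Lamp: 8 × 9.8 = 78.4 N down at 0.61 m → arm 0.61 m, τ = 78.4 × 0.61 = 47.82 N·m clockwise.
Load: 51 × 9.8 = 499.8 N down at 0.37 m → arm 0.37 m, τ = 499.8 × 0.37 = 184.9 N·m clockwise.
Battery pack: 23 × 9.8 = 225.4 N down at 2.3 m → arm 2.3 m, τ = 225.4 × 2.3 = 518.4 N·m clockwise.
Total clockwise load moment = 884.8 N·m.
The cable tension T acts at 1.7 m; only its component perpendicular to the beam, T sinθ, produces torque. sin 32° = 0.5299.
Balancing moments: T × 1.7 × 0.5299 = 884.8, giving T = 884.8 / 0.9008 = 982 N.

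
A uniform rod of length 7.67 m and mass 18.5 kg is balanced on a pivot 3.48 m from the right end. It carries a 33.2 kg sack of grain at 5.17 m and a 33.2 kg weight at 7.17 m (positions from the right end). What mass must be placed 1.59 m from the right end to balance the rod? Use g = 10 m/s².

Choose the pivot (at 3.48 m from the right end) as the axis so the support reaction has zero arm there.
Beam weight: 18.5 × 10 = 185 N down at 3.835 m → arm 0.355 m, τ = 185 × 0.355 = 65.67 N·m counterclockwise.
Sack of grain: 33.2 × 10 = 332 N down at 5.17 m → arm 1.69 m, τ = 332 × 1.69 = 561.1 N·m counterclockwise.
Weight: 33.2 × 10 = 332 N down at 7.17 m → arm 3.69 m, τ = 332 × 3.69 = 1225 N·m counterclockwise.
Net moment of known loads = 1852 N·m counterclockwise.
An unknown mass m at 1.59 m has arm 1.89 m; its moment is m·g·1.89 clockwise.
For rotational equilibrium, m × 10 × 1.89 = 1852, so m = 1852 / (10 × 1.89) = 98 kg.

m ≈ 98 kg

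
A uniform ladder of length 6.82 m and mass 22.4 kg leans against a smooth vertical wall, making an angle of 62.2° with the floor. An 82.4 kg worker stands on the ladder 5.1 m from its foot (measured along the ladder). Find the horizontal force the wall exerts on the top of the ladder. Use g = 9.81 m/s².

N_wall ≈ 377 N

Choose the foot of the ladder as the axis so the floor normal and friction both act there and drop out.
Ladder weight 22.4×9.81 = 219.7 N acts at 3.41 m along the ladder; its horizontal arm is 3.41·cos62.2° = 1.59 m → τ = 349.3 N·m clockwise.
Worker: 82.4×9.81 = 808.3 N at 5.1 m → arm 2.379 m → τ = 1923 N·m clockwise.
Wall normal N acts horizontally at the top; its moment arm is the height L sinθ = 6.82·sin62.2° = 6.033 m, counterclockwise.
Balancing moments: N × 6.033 = 2272, giving N = 377 N.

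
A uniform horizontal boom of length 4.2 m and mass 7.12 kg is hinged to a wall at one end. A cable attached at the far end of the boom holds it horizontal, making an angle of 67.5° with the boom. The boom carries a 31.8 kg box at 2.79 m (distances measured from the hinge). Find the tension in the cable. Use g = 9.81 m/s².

T ≈ 262 N

About the hinge:
Beam weight: 7.12 × 9.81 = 69.85 N down at 2.1 m → arm 2.1 m, τ = 69.85 × 2.1 = 146.7 N·m clockwise.
Box: 31.8 × 9.81 = 312 N down at 2.79 m → arm 2.79 m, τ = 312 × 2.79 = 870.5 N·m clockwise.
Total clockwise load moment = 1017 N·m.
The cable tension T acts at 4.2 m; only its component perpendicular to the boom, T sinθ, produces torque. sin 67.5° = 0.9239.
Balancing moments: T × 4.2 × 0.9239 = 1017, giving T = 1017 / 3.88 = 262 N.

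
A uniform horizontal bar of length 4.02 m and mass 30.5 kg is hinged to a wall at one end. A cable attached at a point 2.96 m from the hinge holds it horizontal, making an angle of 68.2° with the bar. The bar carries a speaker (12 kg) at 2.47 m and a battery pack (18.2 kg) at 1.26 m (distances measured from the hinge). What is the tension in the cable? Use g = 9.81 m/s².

T ≈ 406 N

Taking torques about the hinge:
Beam weight: 30.5 × 9.81 = 299.2 N down at 2.01 m → arm 2.01 m, τ = 299.2 × 2.01 = 601.4 N·m clockwise.
Speaker: 12 × 9.81 = 117.7 N down at 2.47 m → arm 2.47 m, τ = 117.7 × 2.47 = 290.7 N·m clockwise.
Battery pack: 18.2 × 9.81 = 178.5 N down at 1.26 m → arm 1.26 m, τ = 178.5 × 1.26 = 224.9 N·m clockwise.
Total clockwise load moment = 1117 N·m.
The cable tension T acts at 2.96 m; only its component perpendicular to the bar, T sinθ, produces torque. sin 68.2° = 0.9285.
Balancing moments: T × 2.96 × 0.9285 = 1117, giving T = 1117 / 2.748 = 406 N.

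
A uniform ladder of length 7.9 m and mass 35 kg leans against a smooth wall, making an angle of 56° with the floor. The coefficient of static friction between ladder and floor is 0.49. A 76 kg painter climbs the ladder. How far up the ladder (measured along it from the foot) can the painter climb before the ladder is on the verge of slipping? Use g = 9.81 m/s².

Taking torques about the foot of the ladder:
Ladder weight 35×9.81 = 343.4 N acts at 3.95 m along the ladder; its horizontal arm is 3.95·cos56° = 2.209 m → τ = 758.6 N·m clockwise.
Painter weight 76×9.81 = 745.6 N at distance d → arm d·cos56° → τ = 745.6·d·0.5592 clockwise.
Wall normal N at the top has arm L sinθ = 6.549 m counterclockwise, so Στ = 0 gives N·6.549 = 758.6 + 416.9·d.
ΣFy = 0 ⇒ N_floor = 1089 N, so the maximum friction is μ_s·N_floor = 0.49×1089 = 533.6 N. ΣFx = 0 ⇒ N_wall = f, so at the slipping point N = 533.6 N.
Substituting: 533.6×6.549 = 758.6 + 416.9·d ⇒ d = (3495 − 758.6) / 416.9 = 6.56 m.

d ≈ 6.56 m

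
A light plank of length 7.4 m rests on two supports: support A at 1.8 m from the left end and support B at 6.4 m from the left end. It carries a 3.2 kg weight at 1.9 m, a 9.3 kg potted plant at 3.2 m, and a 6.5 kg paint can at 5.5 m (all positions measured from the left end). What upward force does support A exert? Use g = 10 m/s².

About support B:
Weight: 3.2 × 10 = 32 N down at 1.9 m → arm 4.5 m, τ = 32 × 4.5 = 144 N·m counterclockwise.
Potted plant: 9.3 × 10 = 93 N down at 3.2 m → arm 3.2 m, τ = 93 × 3.2 = 297.6 N·m counterclockwise.
Paint can: 6.5 × 10 = 65 N down at 5.5 m → arm 0.9 m, τ = 65 × 0.9 = 58.5 N·m counterclockwise.
Net load moment about support B = 500.1 N·m counterclockwise.
Reaction R at support A is upward at 1.8 m, arm 4.6 m → moment R × 4.6 clockwise.
Στ = 0 ⇒ R × 4.6 = 500.1 ⇒ R = 109 N.

R_A ≈ 109 N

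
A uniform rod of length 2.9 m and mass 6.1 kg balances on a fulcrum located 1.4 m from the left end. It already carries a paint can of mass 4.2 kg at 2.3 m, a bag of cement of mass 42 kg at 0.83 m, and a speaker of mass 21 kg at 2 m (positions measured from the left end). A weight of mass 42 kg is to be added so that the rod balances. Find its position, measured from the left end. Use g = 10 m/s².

About the fulcrum (at 1.4 m from the left end):
Beam weight: 6.1 × 10 = 61 N down at 1.45 m → arm 0.05 m, τ = 61 × 0.05 = 3.05 N·m clockwise.
Paint can: 4.2 × 10 = 42 N down at 2.3 m → arm 0.9 m, τ = 42 × 0.9 = 37.8 N·m clockwise.
Bag of cement: 42 × 10 = 420 N down at 0.83 m → arm 0.57 m, τ = 420 × 0.57 = 239.4 N·m counterclockwise.
Speaker: 21 × 10 = 210 N down at 2 m → arm 0.6 m, τ = 210 × 0.6 = 126 N·m clockwise.
Net moment of existing loads = 72.55 N·m counterclockwise.
The weight weighs 42 × 10 = 420 N and must supply an equal clockwise moment, so its lever arm about the fulcrum is 72.55 / 420 = 0.173 m.
That puts it at 1.4 + 0.173 = 1.57 m from the left end.

x ≈ 1.57 m from the left end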